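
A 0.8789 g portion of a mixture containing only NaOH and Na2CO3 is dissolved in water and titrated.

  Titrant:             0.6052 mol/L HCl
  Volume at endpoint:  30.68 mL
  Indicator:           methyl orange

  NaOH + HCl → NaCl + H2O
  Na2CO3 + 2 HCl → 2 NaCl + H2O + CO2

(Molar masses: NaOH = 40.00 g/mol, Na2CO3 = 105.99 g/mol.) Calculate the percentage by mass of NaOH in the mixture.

36.80 %

n(HCl) = 0.03068 × 0.6052 = 0.01857 mol
Let x = n(NaOH), y = n(Na2CO3).
Titrant: 1x + 2y = 0.01857;  mass: 40.00x + 105.99y = 0.8789
Solving, x = 8.087 × 10^-3 mol, y = 5.240 × 10^-3 mol
mass of NaOH = 8.087 × 10^-3 × 40.00 = 0.3235 g
% NaOH = 0.3235 / 0.8789 × 100 = 36.80 %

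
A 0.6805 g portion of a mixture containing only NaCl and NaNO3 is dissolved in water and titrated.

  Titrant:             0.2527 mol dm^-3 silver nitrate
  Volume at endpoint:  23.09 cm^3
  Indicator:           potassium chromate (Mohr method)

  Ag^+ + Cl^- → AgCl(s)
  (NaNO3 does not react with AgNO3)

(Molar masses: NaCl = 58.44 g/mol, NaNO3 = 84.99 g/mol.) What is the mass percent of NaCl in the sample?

n(AgNO3) = 0.02309 × 0.2527 = 5.835 × 10^-3 mol
Let x = n(NaCl), y = n(NaNO3).
Titrant: 1x = 5.835 × 10^-3;  mass: 58.44x + 84.99y = 0.6805
Solving, x = 5.835 × 10^-3 mol, y = 3.995 × 10^-3 mol
mass of NaCl = 5.835 × 10^-3 × 58.44 = 0.3410 g
% NaCl = 0.3410 / 0.6805 × 100 = 50.11 %

50.11 %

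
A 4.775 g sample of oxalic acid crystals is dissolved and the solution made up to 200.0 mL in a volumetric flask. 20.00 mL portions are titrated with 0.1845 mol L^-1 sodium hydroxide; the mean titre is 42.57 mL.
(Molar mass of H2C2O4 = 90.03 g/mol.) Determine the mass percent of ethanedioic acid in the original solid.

74.04 %

H2C2O4 + 2 NaOH → Na2C2O4 + 2 H2O
n(NaOH) per titration = 0.04257 × 0.1845 = 7.854 × 10^-3 mol
From the 1:2 ratio, n(H2C2O4) in each aliquot = 1/2 × 7.854 × 10^-3 = 3.927 × 10^-3 mol
n(H2C2O4) in the whole flask = 3.927 × 10^-3 × 200.0/20.00 = 0.03927 mol
mass of H2C2O4 = 0.03927 × 90.03 = 3.536 g
% H2C2O4 = 3.536 / 4.775 × 100 = 74.04 %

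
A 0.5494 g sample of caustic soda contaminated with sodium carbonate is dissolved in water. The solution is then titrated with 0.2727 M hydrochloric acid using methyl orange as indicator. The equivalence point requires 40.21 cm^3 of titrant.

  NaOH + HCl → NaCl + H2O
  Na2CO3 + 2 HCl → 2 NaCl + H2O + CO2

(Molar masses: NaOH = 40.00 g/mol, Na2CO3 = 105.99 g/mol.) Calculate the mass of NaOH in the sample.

n(HCl) = 0.04021 × 0.2727 = 0.01097 mol
Let x = n(NaOH), y = n(Na2CO3).
Titrant: 1x + 2y = 0.01097;  mass: 40.00x + 105.99y = 0.5494
Solving, x = 2.440 × 10^-3 mol, y = 4.263 × 10^-3 mol
mass of NaOH = 2.440 × 10^-3 × 40.00 = 0.09759 g

0.09759 g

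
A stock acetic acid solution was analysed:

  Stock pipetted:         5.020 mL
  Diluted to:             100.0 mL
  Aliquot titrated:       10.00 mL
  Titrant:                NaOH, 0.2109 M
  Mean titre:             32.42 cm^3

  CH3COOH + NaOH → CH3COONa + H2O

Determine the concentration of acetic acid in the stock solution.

13.62 M

n(NaOH) = 0.03242 × 0.2109 = 6.837 × 10^-3 mol
n(CH3COOH) in the aliquot = 6.837 × 10^-3 mol (1:1 ratio)
[CH3COOH]_dilute = 6.837 × 10^-3 / 0.01000 = 0.6837 mol/L
Dilution factor = 100.0 / 5.020 = 19.92
[CH3COOH]_stock = 0.6837 × 19.92 = 13.62 mol/L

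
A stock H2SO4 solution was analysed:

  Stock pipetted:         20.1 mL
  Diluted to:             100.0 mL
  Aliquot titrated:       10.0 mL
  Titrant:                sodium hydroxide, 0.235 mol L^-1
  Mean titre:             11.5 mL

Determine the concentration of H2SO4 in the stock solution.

H2SO4 + 2 NaOH → Na2SO4 + 2 H2O
n(NaOH) = 0.0115 × 0.235 = 2.70 × 10^-3 mol
From the 1:2 ratio, n(H2SO4) in the aliquot = 1/2 × 2.70 × 10^-3 = 1.35 × 10^-3 mol
[H2SO4]_dilute = 1.35 × 10^-3 / 0.0100 = 0.135 mol/L
Dilution factor = 100.0 / 20.1 = 4.975
[H2SO4]_stock = 0.135 × 4.975 = 0.672 mol/L

0.672 mol/L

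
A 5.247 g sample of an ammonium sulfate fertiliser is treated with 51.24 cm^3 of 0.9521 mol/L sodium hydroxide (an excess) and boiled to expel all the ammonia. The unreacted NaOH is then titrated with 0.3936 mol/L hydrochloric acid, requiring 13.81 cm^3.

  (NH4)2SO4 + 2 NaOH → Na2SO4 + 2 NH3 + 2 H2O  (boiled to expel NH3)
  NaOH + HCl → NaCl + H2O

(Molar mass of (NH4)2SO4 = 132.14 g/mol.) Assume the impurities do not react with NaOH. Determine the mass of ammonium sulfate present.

2.864 g

n(NaOH) added = 0.05124 × 0.9521 = 0.04879 mol
n(HCl) used in back-titration = 0.01381 × 0.3936 = 5.436 × 10^-3 mol
n(NaOH) left over = 5.436 × 10^-3 mol (1:1 ratio)
n(NaOH) consumed by analyte = 0.04879 − 5.436 × 10^-3 = 0.04335 mol
From the 1:2 ratio, n((NH4)2SO4) = 1/2 × 0.04335 = 0.02167 mol
mass of (NH4)2SO4 = 0.02167 × 132.14 = 2.864 g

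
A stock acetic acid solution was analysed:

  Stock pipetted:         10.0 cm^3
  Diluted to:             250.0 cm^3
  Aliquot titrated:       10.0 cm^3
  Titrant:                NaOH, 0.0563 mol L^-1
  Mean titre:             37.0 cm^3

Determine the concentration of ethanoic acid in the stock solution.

CH3COOH + NaOH → CH3COONa + H2O
n(NaOH) = 0.0370 × 0.0563 = 2.08 × 10^-3 mol
n(CH3COOH) in the aliquot = 2.08 × 10^-3 mol (1:1 ratio)
[CH3COOH]_dilute = 2.08 × 10^-3 / 0.0100 = 0.208 mol/L
Dilution factor = 250.0 / 10.0 = 25.00
[CH3COOH]_stock = 0.208 × 25.00 = 5.21 mol/L

5.21 mol/L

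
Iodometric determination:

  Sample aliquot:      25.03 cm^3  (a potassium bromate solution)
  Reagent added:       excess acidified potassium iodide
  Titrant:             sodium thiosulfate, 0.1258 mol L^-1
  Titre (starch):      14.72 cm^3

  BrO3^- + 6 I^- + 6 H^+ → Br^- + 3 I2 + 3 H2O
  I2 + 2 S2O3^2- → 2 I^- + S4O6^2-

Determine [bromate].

n(S2O3^2-) = 0.01472 × 0.1258 = 1.852 × 10^-3 mol
n(I2) = n(S2O3^2-)/2 = 9.259 × 10^-4 mol
From the 1:3 ratio, n(BrO3^-) in the aliquot = 1/3 × 9.259 × 10^-4 = 3.086 × 10^-4 mol
[BrO3^-] = 3.086 × 10^-4 / 0.02503 = 0.01233 mol/L

0.01233 mol/L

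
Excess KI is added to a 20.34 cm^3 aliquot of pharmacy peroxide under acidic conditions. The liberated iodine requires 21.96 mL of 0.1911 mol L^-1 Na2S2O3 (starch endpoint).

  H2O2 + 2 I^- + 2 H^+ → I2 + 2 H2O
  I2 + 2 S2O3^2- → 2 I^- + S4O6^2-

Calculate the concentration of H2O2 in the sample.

n(S2O3^2-) = 0.02196 × 0.1911 = 4.197 × 10^-3 mol
n(I2) = n(S2O3^2-)/2 = 2.098 × 10^-3 mol
n(H2O2) in the aliquot = 2.098 × 10^-3 mol (1:1 ratio)
[H2O2] = 2.098 × 10^-3 / 0.02034 = 0.1032 mol/L

0.1032 mol/L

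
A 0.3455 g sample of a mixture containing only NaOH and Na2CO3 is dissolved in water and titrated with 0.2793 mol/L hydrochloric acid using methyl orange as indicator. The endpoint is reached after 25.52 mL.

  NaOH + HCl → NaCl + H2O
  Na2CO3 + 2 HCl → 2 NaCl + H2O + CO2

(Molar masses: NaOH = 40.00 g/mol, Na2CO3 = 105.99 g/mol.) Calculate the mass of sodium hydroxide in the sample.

0.09922 g

n(HCl) = 0.02552 × 0.2793 = 7.128 × 10^-3 mol
Let x = n(NaOH), y = n(Na2CO3).
Titrant: 1x + 2y = 7.128 × 10^-3;  mass: 40.00x + 105.99y = 0.3455
Solving, x = 2.481 × 10^-3 mol, y = 2.324 × 10^-3 mol
mass of NaOH = 2.481 × 10^-3 × 40.00 = 0.09922 g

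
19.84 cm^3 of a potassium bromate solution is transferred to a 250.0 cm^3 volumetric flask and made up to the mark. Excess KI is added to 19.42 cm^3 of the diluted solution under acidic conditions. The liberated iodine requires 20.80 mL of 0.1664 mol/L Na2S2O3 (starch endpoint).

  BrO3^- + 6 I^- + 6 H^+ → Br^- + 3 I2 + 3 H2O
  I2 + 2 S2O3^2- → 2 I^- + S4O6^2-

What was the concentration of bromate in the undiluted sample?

0.3743 mol/L

n(S2O3^2-) = 0.02080 × 0.1664 = 3.461 × 10^-3 mol
n(I2) = n(S2O3^2-)/2 = 1.731 × 10^-3 mol
From the 1:3 ratio, n(BrO3^-) in the aliquot = 1/3 × 1.731 × 10^-3 = 5.769 × 10^-4 mol
[BrO3^-]_dilute = 5.769 × 10^-4 / 0.01942 = 0.02970 mol/L
[BrO3^-]_original = 0.02970 × 250.0/19.84 = 0.3743 mol/L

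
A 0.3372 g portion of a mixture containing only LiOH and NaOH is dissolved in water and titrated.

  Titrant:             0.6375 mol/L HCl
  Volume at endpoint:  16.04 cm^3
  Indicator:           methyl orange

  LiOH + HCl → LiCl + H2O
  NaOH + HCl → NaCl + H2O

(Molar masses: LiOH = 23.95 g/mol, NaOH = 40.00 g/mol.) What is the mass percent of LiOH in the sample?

31.78 %

n(HCl) = 0.01604 × 0.6375 = 0.01023 mol
Let x = n(LiOH), y = n(NaOH).
Titrant: 1x + 1y = 0.01023;  mass: 23.95x + 40.00y = 0.3372
Solving, x = 4.475 × 10^-3 mol, y = 5.751 × 10^-3 mol
mass of LiOH = 4.475 × 10^-3 × 23.95 = 0.1072 g
% LiOH = 0.1072 / 0.3372 × 100 = 31.78 %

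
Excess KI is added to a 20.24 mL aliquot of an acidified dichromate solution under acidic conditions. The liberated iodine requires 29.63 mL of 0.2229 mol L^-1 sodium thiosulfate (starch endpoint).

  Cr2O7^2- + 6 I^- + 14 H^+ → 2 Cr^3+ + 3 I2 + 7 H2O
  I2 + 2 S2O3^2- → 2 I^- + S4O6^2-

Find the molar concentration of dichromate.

n(S2O3^2-) = 0.02963 × 0.2229 = 6.605 × 10^-3 mol
n(I2) = n(S2O3^2-)/2 = 3.302 × 10^-3 mol
From the 1:3 ratio, n(Cr2O7^2-) in the aliquot = 1/3 × 3.302 × 10^-3 = 1.101 × 10^-3 mol
[Cr2O7^2-] = 1.101 × 10^-3 / 0.02024 = 0.05439 mol/L

0.05439 mol/L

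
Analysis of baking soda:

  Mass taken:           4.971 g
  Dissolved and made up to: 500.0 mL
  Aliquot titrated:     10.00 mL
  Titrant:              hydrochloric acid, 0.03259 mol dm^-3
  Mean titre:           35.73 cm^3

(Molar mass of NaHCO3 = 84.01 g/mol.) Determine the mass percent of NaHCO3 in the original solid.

NaHCO3 + HCl → NaCl + H2O + CO2
n(HCl) per titration = 0.03573 × 0.03259 = 1.164 × 10^-3 mol
n(NaHCO3) in each aliquot = 1.164 × 10^-3 mol (1:1 ratio)
n(NaHCO3) in the whole flask = 1.164 × 10^-3 × 500.0/10.00 = 0.05822 mol
mass of NaHCO3 = 0.05822 × 84.01 = 4.891 g
% NaHCO3 = 4.891 / 4.971 × 100 = 98.40 %

98.40 %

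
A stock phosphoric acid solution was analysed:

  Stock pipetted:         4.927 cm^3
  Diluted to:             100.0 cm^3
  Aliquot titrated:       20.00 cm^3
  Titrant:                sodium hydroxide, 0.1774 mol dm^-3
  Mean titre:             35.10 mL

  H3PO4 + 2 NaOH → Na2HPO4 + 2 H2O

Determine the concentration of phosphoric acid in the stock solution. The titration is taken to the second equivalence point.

n(NaOH) = 0.03510 × 0.1774 = 6.227 × 10^-3 mol
From the 1:2 ratio, n(H3PO4) in the aliquot = 1/2 × 6.227 × 10^-3 = 3.113 × 10^-3 mol
[H3PO4]_dilute = 3.113 × 10^-3 / 0.02000 = 0.1557 mol/L
Dilution factor = 100.0 / 4.927 = 20.30
[H3PO4]_stock = 0.1557 × 20.30 = 3.159 mol/L

3.159 mol/L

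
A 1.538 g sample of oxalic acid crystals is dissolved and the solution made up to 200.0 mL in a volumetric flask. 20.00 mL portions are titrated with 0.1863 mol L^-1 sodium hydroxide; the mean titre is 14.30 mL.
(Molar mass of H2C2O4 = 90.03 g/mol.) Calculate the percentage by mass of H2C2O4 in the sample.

H2C2O4 + 2 NaOH → Na2C2O4 + 2 H2O
n(NaOH) per titration = 0.01430 × 0.1863 = 2.664 × 10^-3 mol
From the 1:2 ratio, n(H2C2O4) in each aliquot = 1/2 × 2.664 × 10^-3 = 1.332 × 10^-3 mol
n(H2C2O4) in the whole flask = 1.332 × 10^-3 × 200.0/20.00 = 0.01332 mol
mass of H2C2O4 = 0.01332 × 90.03 = 1.199 g
% H2C2O4 = 1.199 / 1.538 × 100 = 77.97 %

77.97 %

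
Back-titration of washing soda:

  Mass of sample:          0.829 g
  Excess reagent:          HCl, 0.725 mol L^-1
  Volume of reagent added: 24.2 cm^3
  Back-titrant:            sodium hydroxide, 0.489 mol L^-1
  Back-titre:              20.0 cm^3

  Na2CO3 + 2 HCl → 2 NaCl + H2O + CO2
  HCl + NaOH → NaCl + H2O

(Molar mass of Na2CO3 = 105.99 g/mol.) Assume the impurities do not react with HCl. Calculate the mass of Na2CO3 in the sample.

0.412 g

n(HCl) added = 0.0242 × 0.725 = 0.0175 mol
n(NaOH) used in back-titration = 0.0200 × 0.489 = 9.78 × 10^-3 mol
n(HCl) left over = 9.78 × 10^-3 mol (1:1 ratio)
n(HCl) consumed by analyte = 0.0175 − 9.78 × 10^-3 = 7.76 × 10^-3 mol
From the 1:2 ratio, n(Na2CO3) = 1/2 × 7.76 × 10^-3 = 3.88 × 10^-3 mol
mass of Na2CO3 = 3.88 × 10^-3 × 105.99 = 0.412 g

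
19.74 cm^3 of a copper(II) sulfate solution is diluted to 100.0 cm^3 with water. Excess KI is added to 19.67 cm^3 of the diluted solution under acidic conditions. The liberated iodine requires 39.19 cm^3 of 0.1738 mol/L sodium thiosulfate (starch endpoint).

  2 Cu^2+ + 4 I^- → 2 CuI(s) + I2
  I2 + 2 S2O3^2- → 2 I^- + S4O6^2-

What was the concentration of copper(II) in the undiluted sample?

n(S2O3^2-) = 0.03919 × 0.1738 = 6.811 × 10^-3 mol
n(I2) = n(S2O3^2-)/2 = 3.406 × 10^-3 mol
From the 2:1 ratio, n(Cu2+) in the aliquot = 2/1 × 3.406 × 10^-3 = 6.811 × 10^-3 mol
[Cu2+]_dilute = 6.811 × 10^-3 / 0.01967 = 0.3463 mol/L
[Cu2+]_original = 0.3463 × 100.0/19.74 = 1.754 mol/L

1.754 mol/L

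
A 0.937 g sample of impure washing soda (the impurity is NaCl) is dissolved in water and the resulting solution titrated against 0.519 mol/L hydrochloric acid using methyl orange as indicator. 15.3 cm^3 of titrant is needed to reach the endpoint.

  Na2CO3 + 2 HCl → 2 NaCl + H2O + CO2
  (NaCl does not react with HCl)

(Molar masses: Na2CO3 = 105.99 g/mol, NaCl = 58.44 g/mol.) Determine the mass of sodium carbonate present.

n(HCl) = 0.0153 × 0.519 = 7.94 × 10^-3 mol
Let x = n(Na2CO3), y = n(NaCl).
Titrant: 2x = 7.94 × 10^-3;  mass: 105.99x + 58.44y = 0.937
Solving, x = 3.97 × 10^-3 mol, y = 8.83 × 10^-3 mol
mass of Na2CO3 = 3.97 × 10^-3 × 105.99 = 0.421 g

0.421 g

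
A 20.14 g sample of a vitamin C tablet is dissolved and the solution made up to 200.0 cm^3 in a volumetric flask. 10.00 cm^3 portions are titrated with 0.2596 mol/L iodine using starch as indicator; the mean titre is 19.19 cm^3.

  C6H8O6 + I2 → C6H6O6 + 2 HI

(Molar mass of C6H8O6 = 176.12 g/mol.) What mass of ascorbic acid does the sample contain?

n(I2) per titration = 0.01919 × 0.2596 = 4.982 × 10^-3 mol
n(C6H8O6) in each aliquot = 4.982 × 10^-3 mol (1:1 ratio)
n(C6H8O6) in the whole flask = 4.982 × 10^-3 × 200.0/10.00 = 0.09963 mol
mass of C6H8O6 = 0.09963 × 176.12 = 17.55 g

17.55 g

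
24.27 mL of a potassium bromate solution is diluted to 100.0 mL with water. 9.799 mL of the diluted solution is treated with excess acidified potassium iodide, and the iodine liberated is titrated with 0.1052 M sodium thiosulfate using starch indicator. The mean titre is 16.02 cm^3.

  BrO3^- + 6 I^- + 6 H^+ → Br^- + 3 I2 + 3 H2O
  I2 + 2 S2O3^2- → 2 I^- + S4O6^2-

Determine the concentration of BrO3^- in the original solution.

n(S2O3^2-) = 0.01602 × 0.1052 = 1.685 × 10^-3 mol
n(I2) = n(S2O3^2-)/2 = 8.427 × 10^-4 mol
From the 1:3 ratio, n(BrO3^-) in the aliquot = 1/3 × 8.427 × 10^-4 = 2.809 × 10^-4 mol
[BrO3^-]_dilute = 2.809 × 10^-4 / 0.009799 = 0.02866 mol/L
[BrO3^-]_original = 0.02866 × 100.0/24.27 = 0.1181 mol/L

0.1181 M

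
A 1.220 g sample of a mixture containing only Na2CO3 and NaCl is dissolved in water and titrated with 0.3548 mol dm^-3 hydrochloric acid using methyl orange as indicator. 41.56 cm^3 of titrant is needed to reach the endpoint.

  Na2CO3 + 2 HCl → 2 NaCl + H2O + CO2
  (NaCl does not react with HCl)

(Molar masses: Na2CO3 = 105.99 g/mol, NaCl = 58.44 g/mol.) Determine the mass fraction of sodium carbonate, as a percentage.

64.05 %

n(HCl) = 0.04156 × 0.3548 = 0.01475 mol
Let x = n(Na2CO3), y = n(NaCl).
Titrant: 2x = 0.01475;  mass: 105.99x + 58.44y = 1.220
Solving, x = 7.373 × 10^-3 mol, y = 7.504 × 10^-3 mol
mass of Na2CO3 = 7.373 × 10^-3 × 105.99 = 0.7814 g
% Na2CO3 = 0.7814 / 1.220 × 100 = 64.05 %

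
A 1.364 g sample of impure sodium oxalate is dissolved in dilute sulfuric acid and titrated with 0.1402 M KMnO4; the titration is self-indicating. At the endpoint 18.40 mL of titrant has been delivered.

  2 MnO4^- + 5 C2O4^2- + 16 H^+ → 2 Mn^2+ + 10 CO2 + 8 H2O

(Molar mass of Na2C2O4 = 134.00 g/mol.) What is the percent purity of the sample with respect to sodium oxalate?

n(KMnO4) = 0.01840 L × 0.1402 mol/L = 2.580 × 10^-3 mol
From the 5:2 ratio, n(Na2C2O4) = 5/2 × 2.580 × 10^-3 = 6.449 × 10^-3 mol
mass of Na2C2O4 = 6.449 × 10^-3 × 134.00 g/mol = 0.8642 g
% Na2C2O4 = 0.8642 / 1.364 × 100 = 63.36 %

63.36 %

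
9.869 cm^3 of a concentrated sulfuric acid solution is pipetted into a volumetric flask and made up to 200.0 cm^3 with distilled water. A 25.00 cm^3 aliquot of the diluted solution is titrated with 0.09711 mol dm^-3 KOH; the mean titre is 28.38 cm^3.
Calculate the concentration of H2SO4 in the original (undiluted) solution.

1.117 mol/L

H2SO4 + 2 KOH → K2SO4 + 2 H2O
n(KOH) = 0.02838 × 0.09711 = 2.756 × 10^-3 mol
From the 1:2 ratio, n(H2SO4) in the aliquot = 1/2 × 2.756 × 10^-3 = 1.378 × 10^-3 mol
[H2SO4]_dilute = 1.378 × 10^-3 / 0.02500 = 0.05512 mol/L
Dilution factor = 200.0 / 9.869 = 20.27
[H2SO4]_stock = 0.05512 × 20.27 = 1.117 mol/L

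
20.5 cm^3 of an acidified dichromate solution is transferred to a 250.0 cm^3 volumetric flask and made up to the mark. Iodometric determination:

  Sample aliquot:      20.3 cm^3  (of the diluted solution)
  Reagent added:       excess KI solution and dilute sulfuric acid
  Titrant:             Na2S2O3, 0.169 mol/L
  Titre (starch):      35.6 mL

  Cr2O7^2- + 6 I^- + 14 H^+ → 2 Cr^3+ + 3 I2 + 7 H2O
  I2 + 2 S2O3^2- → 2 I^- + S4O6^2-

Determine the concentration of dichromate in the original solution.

0.602 mol/L

n(S2O3^2-) = 0.0356 × 0.169 = 6.02 × 10^-3 mol
n(I2) = n(S2O3^2-)/2 = 3.01 × 10^-3 mol
From the 1:3 ratio, n(Cr2O7^2-) in the aliquot = 1/3 × 3.01 × 10^-3 = 1.00 × 10^-3 mol
[Cr2O7^2-]_dilute = 1.00 × 10^-3 / 0.0203 = 0.0494 mol/L
[Cr2O7^2-]_original = 0.0494 × 250.0/20.5 = 0.602 mol/L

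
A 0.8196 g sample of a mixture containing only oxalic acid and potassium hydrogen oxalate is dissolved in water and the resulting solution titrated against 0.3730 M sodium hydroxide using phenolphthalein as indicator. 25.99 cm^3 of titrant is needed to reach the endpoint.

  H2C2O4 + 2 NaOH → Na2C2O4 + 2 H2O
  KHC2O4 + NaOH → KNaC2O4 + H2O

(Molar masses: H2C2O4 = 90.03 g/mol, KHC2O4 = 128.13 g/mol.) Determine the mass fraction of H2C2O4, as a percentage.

27.92 %

n(NaOH) = 0.02599 × 0.3730 = 9.694 × 10^-3 mol
Let x = n(H2C2O4), y = n(KHC2O4).
Titrant: 2x + 1y = 9.694 × 10^-3;  mass: 90.03x + 128.13y = 0.8196
Solving, x = 2.542 × 10^-3 mol, y = 4.611 × 10^-3 mol
mass of H2C2O4 = 2.542 × 10^-3 × 90.03 = 0.2288 g
% H2C2O4 = 0.2288 / 0.8196 × 100 = 27.92 %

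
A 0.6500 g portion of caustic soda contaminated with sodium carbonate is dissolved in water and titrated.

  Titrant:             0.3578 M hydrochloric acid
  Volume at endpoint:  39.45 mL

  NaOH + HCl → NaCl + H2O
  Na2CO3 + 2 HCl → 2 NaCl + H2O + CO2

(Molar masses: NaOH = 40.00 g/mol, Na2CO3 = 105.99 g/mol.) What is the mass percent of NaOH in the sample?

46.43 %

n(HCl) = 0.03945 × 0.3578 = 0.01412 mol
Let x = n(NaOH), y = n(Na2CO3).
Titrant: 1x + 2y = 0.01412;  mass: 40.00x + 105.99y = 0.6500
Solving, x = 7.544 × 10^-3 mol, y = 3.286 × 10^-3 mol
mass of NaOH = 7.544 × 10^-3 × 40.00 = 0.3018 g
% NaOH = 0.3018 / 0.6500 × 100 = 46.43 %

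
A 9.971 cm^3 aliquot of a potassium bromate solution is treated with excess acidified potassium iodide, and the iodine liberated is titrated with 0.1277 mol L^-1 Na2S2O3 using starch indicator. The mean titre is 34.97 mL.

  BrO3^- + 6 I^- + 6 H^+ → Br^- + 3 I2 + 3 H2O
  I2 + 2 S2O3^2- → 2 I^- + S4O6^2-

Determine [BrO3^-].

0.07464 mol/L

n(S2O3^2-) = 0.03497 × 0.1277 = 4.466 × 10^-3 mol
n(I2) = n(S2O3^2-)/2 = 2.233 × 10^-3 mol
From the 1:3 ratio, n(BrO3^-) in the aliquot = 1/3 × 2.233 × 10^-3 = 7.443 × 10^-4 mol
[BrO3^-] = 7.443 × 10^-4 / 0.009971 = 0.07464 mol/L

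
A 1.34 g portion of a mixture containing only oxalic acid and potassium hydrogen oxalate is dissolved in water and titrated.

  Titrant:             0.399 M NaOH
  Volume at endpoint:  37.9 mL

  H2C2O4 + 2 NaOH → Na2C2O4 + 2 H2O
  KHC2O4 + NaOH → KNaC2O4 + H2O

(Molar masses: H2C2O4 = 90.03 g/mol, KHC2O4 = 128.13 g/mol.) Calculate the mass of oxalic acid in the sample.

n(NaOH) = 0.0379 × 0.399 = 0.0151 mol
Let x = n(H2C2O4), y = n(KHC2O4).
Titrant: 2x + 1y = 0.0151;  mass: 90.03x + 128.13y = 1.34
Solving, x = 3.59 × 10^-3 mol, y = 7.93 × 10^-3 mol
mass of H2C2O4 = 3.59 × 10^-3 × 90.03 = 0.324 g

0.324 g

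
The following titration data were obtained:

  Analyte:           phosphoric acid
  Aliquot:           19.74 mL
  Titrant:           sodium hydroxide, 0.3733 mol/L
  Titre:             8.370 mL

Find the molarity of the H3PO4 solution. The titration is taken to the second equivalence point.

H3PO4 + 2 NaOH → Na2HPO4 + 2 H2O
n(NaOH) = 0.008370 L × 0.3733 mol/L = 3.125 × 10^-3 mol
From the 1:2 mole ratio, n(H3PO4) = 1/2 × 3.125 × 10^-3 = 1.562 × 10^-3 mol
[H3PO4] = 1.562 × 10^-3 mol / 0.01974 L = 0.07914 mol/L

0.07914 mol/L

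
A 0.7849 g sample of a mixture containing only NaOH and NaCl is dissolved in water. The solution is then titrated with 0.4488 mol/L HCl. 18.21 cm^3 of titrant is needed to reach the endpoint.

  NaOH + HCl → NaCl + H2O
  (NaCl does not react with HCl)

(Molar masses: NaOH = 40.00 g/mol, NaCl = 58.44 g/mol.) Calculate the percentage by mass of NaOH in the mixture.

n(HCl) = 0.01821 × 0.4488 = 8.173 × 10^-3 mol
Let x = n(NaOH), y = n(NaCl).
Titrant: 1x = 8.173 × 10^-3;  mass: 40.00x + 58.44y = 0.7849
Solving, x = 8.173 × 10^-3 mol, y = 7.837 × 10^-3 mol
mass of NaOH = 8.173 × 10^-3 × 40.00 = 0.3269 g
% NaOH = 0.3269 / 0.7849 × 100 = 41.65 %

41.65 %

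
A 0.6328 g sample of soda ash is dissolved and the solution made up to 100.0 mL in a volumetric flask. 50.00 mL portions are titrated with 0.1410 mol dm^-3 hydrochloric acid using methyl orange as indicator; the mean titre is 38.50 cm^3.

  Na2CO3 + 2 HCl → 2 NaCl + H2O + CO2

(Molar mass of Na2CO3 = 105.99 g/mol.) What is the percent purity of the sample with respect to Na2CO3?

n(HCl) per titration = 0.03850 × 0.1410 = 5.428 × 10^-3 mol
From the 1:2 ratio, n(Na2CO3) in each aliquot = 1/2 × 5.428 × 10^-3 = 2.714 × 10^-3 mol
n(Na2CO3) in the whole flask = 2.714 × 10^-3 × 100.0/50.00 = 5.428 × 10^-3 mol
mass of Na2CO3 = 5.428 × 10^-3 × 105.99 = 0.5754 g
% Na2CO3 = 0.5754 / 0.6328 × 100 = 90.92 %

90.92 %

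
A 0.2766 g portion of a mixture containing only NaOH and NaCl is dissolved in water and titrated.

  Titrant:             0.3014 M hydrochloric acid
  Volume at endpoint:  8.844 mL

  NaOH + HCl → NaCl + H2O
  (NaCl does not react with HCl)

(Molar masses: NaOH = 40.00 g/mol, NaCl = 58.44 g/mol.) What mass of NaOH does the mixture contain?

0.1066 g

n(HCl) = 0.008844 × 0.3014 = 2.666 × 10^-3 mol
Let x = n(NaOH), y = n(NaCl).
Titrant: 1x = 2.666 × 10^-3;  mass: 40.00x + 58.44y = 0.2766
Solving, x = 2.666 × 10^-3 mol, y = 2.909 × 10^-3 mol
mass of NaOH = 2.666 × 10^-3 × 40.00 = 0.1066 g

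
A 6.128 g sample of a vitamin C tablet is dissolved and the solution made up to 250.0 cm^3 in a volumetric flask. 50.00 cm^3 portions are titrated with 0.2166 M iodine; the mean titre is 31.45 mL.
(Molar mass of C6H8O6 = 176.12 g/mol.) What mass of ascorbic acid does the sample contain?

C6H8O6 + I2 → C6H6O6 + 2 HI
n(I2) per titration = 0.03145 × 0.2166 = 6.812 × 10^-3 mol
n(C6H8O6) in each aliquot = 6.812 × 10^-3 mol (1:1 ratio)
n(C6H8O6) in the whole flask = 6.812 × 10^-3 × 250.0/50.00 = 0.03406 mol
mass of C6H8O6 = 0.03406 × 176.12 = 5.999 g

5.999 g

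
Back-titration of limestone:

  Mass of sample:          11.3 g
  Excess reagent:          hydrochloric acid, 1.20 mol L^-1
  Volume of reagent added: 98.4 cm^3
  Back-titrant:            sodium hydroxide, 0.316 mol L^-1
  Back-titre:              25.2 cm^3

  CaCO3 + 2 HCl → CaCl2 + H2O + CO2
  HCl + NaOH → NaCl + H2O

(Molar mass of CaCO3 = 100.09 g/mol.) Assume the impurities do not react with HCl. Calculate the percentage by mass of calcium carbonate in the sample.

48.8 %

n(HCl) added = 0.0984 × 1.20 = 0.118 mol
n(NaOH) used in back-titration = 0.0252 × 0.316 = 7.96 × 10^-3 mol
n(HCl) left over = 7.96 × 10^-3 mol (1:1 ratio)
n(HCl) consumed by analyte = 0.118 − 7.96 × 10^-3 = 0.110 mol
From the 1:2 ratio, n(CaCO3) = 1/2 × 0.110 = 0.0551 mol
mass of CaCO3 = 0.0551 × 100.09 = 5.51 g
% CaCO3 = 5.51 / 11.3 × 100 = 48.8 %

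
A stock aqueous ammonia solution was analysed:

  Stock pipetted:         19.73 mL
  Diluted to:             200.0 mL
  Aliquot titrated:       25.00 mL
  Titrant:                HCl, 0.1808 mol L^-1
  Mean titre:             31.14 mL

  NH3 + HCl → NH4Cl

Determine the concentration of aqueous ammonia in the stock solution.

n(HCl) = 0.03114 × 0.1808 = 5.630 × 10^-3 mol
n(NH3) in the aliquot = 5.630 × 10^-3 mol (1:1 ratio)
[NH3]_dilute = 5.630 × 10^-3 / 0.02500 = 0.2252 mol/L
Dilution factor = 200.0 / 19.73 = 10.14
[NH3]_stock = 0.2252 × 10.14 = 2.283 mol/L

2.283 mol/L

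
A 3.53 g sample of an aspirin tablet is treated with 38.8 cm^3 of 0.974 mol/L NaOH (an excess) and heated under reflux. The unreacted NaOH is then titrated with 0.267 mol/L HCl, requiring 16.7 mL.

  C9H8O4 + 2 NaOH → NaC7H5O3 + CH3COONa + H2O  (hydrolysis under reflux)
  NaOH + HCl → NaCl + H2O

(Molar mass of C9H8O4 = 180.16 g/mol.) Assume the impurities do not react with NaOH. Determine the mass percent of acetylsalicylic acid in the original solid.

n(NaOH) added = 0.0388 × 0.974 = 0.0378 mol
n(HCl) used in back-titration = 0.0167 × 0.267 = 4.46 × 10^-3 mol
n(NaOH) left over = 4.46 × 10^-3 mol (1:1 ratio)
n(NaOH) consumed by analyte = 0.0378 − 4.46 × 10^-3 = 0.0333 mol
From the 1:2 ratio, n(C9H8O4) = 1/2 × 0.0333 = 0.0167 mol
mass of C9H8O4 = 0.0167 × 180.16 = 3.00 g
% C9H8O4 = 3.00 / 3.53 × 100 = 85.1 %

85.1 %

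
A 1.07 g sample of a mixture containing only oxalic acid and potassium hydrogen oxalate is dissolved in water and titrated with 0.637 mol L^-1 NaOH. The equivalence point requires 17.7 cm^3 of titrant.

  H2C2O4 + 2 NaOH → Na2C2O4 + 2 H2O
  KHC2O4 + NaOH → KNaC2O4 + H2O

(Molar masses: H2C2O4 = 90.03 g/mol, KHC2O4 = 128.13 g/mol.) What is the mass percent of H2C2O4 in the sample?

n(NaOH) = 0.0177 × 0.637 = 0.0113 mol
Let x = n(H2C2O4), y = n(KHC2O4).
Titrant: 2x + 1y = 0.0113;  mass: 90.03x + 128.13y = 1.07
Solving, x = 2.25 × 10^-3 mol, y = 6.77 × 10^-3 mol
mass of H2C2O4 = 2.25 × 10^-3 × 90.03 = 0.203 g
% H2C2O4 = 0.203 / 1.07 × 100 = 19.0 %

19.0 %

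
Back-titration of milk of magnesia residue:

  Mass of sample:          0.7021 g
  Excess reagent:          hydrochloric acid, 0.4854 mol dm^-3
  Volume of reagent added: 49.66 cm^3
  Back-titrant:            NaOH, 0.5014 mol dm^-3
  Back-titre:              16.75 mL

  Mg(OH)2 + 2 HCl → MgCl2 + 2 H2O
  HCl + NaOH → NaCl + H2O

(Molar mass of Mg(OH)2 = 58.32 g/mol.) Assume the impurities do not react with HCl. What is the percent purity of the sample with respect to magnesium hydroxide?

65.23 %

n(HCl) added = 0.04966 × 0.4854 = 0.02410 mol
n(NaOH) used in back-titration = 0.01675 × 0.5014 = 8.398 × 10^-3 mol
n(HCl) left over = 8.398 × 10^-3 mol (1:1 ratio)
n(HCl) consumed by analyte = 0.02410 − 8.398 × 10^-3 = 0.01571 mol
From the 1:2 ratio, n(Mg(OH)2) = 1/2 × 0.01571 = 7.853 × 10^-3 mol
mass of Mg(OH)2 = 7.853 × 10^-3 × 58.32 = 0.4580 g
% Mg(OH)2 = 0.4580 / 0.7021 × 100 = 65.23 %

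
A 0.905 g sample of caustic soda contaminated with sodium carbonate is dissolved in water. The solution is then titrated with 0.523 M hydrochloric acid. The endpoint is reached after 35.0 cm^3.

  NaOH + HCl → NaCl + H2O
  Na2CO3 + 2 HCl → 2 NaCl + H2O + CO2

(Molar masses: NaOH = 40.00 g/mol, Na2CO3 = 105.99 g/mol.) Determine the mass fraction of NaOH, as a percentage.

n(HCl) = 0.0350 × 0.523 = 0.0183 mol
Let x = n(NaOH), y = n(Na2CO3).
Titrant: 1x + 2y = 0.0183;  mass: 40.00x + 105.99y = 0.905
Solving, x = 5.01 × 10^-3 mol, y = 6.65 × 10^-3 mol
mass of NaOH = 5.01 × 10^-3 × 40.00 = 0.200 g
% NaOH = 0.200 / 0.905 × 100 = 22.1 %

22.1 %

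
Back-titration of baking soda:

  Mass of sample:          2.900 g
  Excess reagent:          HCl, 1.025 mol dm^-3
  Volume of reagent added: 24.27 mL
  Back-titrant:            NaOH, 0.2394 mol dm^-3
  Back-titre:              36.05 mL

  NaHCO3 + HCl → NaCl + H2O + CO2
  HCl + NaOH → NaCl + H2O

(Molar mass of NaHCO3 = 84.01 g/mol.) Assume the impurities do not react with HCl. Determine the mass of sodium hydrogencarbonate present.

1.365 g

n(HCl) added = 0.02427 × 1.025 = 0.02488 mol
n(NaOH) used in back-titration = 0.03605 × 0.2394 = 8.630 × 10^-3 mol
n(HCl) left over = 8.630 × 10^-3 mol (1:1 ratio)
n(HCl) consumed by analyte = 0.02488 − 8.630 × 10^-3 = 0.01625 mol
n(NaHCO3) = 0.01625 mol (1:1 ratio)
mass of NaHCO3 = 0.01625 × 84.01 = 1.365 g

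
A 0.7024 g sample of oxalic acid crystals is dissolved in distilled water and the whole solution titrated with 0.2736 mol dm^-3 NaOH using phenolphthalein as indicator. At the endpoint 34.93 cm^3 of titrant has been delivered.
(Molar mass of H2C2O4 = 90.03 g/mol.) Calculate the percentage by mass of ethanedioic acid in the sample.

H2C2O4 + 2 NaOH → Na2C2O4 + 2 H2O
n(NaOH) = 0.03493 L × 0.2736 mol/L = 9.557 × 10^-3 mol
From the 1:2 ratio, n(H2C2O4) = 1/2 × 9.557 × 10^-3 = 4.778 × 10^-3 mol
mass of H2C2O4 = 4.778 × 10^-3 × 90.03 g/mol = 0.4302 g
% H2C2O4 = 0.4302 / 0.7024 × 100 = 61.25 %

61.25 %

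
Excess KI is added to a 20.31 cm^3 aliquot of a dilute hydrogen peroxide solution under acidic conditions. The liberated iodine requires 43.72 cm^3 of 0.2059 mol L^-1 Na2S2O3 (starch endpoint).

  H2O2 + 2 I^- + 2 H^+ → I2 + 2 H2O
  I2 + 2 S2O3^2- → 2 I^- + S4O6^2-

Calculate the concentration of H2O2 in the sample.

0.2216 mol/L

n(S2O3^2-) = 0.04372 × 0.2059 = 9.002 × 10^-3 mol
n(I2) = n(S2O3^2-)/2 = 4.501 × 10^-3 mol
n(H2O2) in the aliquot = 4.501 × 10^-3 mol (1:1 ratio)
[H2O2] = 4.501 × 10^-3 / 0.02031 = 0.2216 mol/L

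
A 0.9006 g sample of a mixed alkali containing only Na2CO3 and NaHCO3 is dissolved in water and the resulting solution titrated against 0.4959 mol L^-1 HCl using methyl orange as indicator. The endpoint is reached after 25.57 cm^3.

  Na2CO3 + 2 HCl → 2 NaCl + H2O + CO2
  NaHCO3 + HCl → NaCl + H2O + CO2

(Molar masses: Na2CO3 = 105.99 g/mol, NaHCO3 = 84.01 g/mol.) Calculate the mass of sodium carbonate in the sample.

0.2814 g

n(HCl) = 0.02557 × 0.4959 = 0.01268 mol
Let x = n(Na2CO3), y = n(NaHCO3).
Titrant: 2x + 1y = 0.01268;  mass: 105.99x + 84.01y = 0.9006
Solving, x = 2.655 × 10^-3 mol, y = 7.371 × 10^-3 mol
mass of Na2CO3 = 2.655 × 10^-3 × 105.99 = 0.2814 g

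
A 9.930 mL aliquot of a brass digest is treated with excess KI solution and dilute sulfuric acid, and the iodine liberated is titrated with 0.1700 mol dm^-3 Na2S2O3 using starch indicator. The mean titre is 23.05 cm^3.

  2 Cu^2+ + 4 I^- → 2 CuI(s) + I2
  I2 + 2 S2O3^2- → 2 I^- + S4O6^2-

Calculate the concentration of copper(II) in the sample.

0.3946 mol/L

n(S2O3^2-) = 0.02305 × 0.1700 = 3.918 × 10^-3 mol
n(I2) = n(S2O3^2-)/2 = 1.959 × 10^-3 mol
From the 2:1 ratio, n(Cu2+) in the aliquot = 2/1 × 1.959 × 10^-3 = 3.918 × 10^-3 mol
[Cu2+] = 3.918 × 10^-3 / 0.009930 = 0.3946 mol/L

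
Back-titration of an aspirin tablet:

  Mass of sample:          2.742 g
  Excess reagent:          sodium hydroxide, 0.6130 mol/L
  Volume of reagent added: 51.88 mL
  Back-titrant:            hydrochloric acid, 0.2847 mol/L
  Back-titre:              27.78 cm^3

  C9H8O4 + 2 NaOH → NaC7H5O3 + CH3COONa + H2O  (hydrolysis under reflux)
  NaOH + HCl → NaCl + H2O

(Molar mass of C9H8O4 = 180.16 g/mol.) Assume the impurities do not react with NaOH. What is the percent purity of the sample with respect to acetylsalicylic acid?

78.49 %

n(NaOH) added = 0.05188 × 0.6130 = 0.03180 mol
n(HCl) used in back-titration = 0.02778 × 0.2847 = 7.909 × 10^-3 mol
n(NaOH) left over = 7.909 × 10^-3 mol (1:1 ratio)
n(NaOH) consumed by analyte = 0.03180 − 7.909 × 10^-3 = 0.02389 mol
From the 1:2 ratio, n(C9H8O4) = 1/2 × 0.02389 = 0.01195 mol
mass of C9H8O4 = 0.01195 × 180.16 = 2.152 g
% C9H8O4 = 2.152 / 2.742 × 100 = 78.49 %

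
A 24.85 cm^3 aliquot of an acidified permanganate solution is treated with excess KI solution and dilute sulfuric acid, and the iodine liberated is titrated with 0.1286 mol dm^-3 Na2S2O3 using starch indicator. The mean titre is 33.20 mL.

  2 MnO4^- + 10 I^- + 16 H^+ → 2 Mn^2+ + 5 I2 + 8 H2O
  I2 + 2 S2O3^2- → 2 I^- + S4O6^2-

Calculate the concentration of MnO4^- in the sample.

n(S2O3^2-) = 0.03320 × 0.1286 = 4.270 × 10^-3 mol
n(I2) = n(S2O3^2-)/2 = 2.135 × 10^-3 mol
From the 2:5 ratio, n(MnO4^-) in the aliquot = 2/5 × 2.135 × 10^-3 = 8.539 × 10^-4 mol
[MnO4^-] = 8.539 × 10^-4 / 0.02485 = 0.03436 mol/L

0.03436 mol/L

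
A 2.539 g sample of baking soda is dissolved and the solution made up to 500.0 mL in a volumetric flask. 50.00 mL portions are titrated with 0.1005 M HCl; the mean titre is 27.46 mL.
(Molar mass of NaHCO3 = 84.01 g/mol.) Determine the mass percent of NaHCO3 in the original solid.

NaHCO3 + HCl → NaCl + H2O + CO2
n(HCl) per titration = 0.02746 × 0.1005 = 2.760 × 10^-3 mol
n(NaHCO3) in each aliquot = 2.760 × 10^-3 mol (1:1 ratio)
n(NaHCO3) in the whole flask = 2.760 × 10^-3 × 500.0/50.00 = 0.02760 mol
mass of NaHCO3 = 0.02760 × 84.01 = 2.318 g
% NaHCO3 = 2.318 / 2.539 × 100 = 91.31 %

91.31 %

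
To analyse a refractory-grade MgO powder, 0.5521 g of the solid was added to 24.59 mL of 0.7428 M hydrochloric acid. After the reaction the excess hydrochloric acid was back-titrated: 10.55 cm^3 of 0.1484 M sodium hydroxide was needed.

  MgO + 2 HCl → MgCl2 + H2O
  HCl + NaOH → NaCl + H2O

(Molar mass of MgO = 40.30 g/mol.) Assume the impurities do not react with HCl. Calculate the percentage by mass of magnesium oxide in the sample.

60.95 %

n(HCl) added = 0.02459 × 0.7428 = 0.01827 mol
n(NaOH) used in back-titration = 0.01055 × 0.1484 = 1.566 × 10^-3 mol
n(HCl) left over = 1.566 × 10^-3 mol (1:1 ratio)
n(HCl) consumed by analyte = 0.01827 − 1.566 × 10^-3 = 0.01670 mol
From the 1:2 ratio, n(MgO) = 1/2 × 0.01670 = 8.350 × 10^-3 mol
mass of MgO = 8.350 × 10^-3 × 40.30 = 0.3365 g
% MgO = 0.3365 / 0.5521 × 100 = 60.95 %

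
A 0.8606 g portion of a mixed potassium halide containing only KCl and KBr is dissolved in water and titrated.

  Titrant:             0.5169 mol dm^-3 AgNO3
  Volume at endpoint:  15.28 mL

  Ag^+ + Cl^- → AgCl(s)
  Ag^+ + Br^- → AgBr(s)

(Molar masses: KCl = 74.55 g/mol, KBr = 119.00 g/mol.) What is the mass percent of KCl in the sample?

n(AgNO3) = 0.01528 × 0.5169 = 7.898 × 10^-3 mol
Let x = n(KCl), y = n(KBr).
Titrant: 1x + 1y = 7.898 × 10^-3;  mass: 74.55x + 119.00y = 0.8606
Solving, x = 1.784 × 10^-3 mol, y = 6.114 × 10^-3 mol
mass of KCl = 1.784 × 10^-3 × 74.55 = 0.1330 g
% KCl = 0.1330 / 0.8606 × 100 = 15.45 %

15.45 %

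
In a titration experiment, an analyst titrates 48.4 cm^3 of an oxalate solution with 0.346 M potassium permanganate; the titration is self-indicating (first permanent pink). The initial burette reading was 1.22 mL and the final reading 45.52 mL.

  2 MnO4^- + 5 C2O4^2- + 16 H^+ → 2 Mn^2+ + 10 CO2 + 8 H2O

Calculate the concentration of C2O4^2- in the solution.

0.792 M

n(KMnO4) = 0.0443 L × 0.346 mol/L = 0.0153 mol
From the 5:2 mole ratio, n(C2O4^2-) = 5/2 × 0.0153 = 0.0383 mol
[C2O4^2-] = 0.0383 mol / 0.0484 L = 0.792 mol/L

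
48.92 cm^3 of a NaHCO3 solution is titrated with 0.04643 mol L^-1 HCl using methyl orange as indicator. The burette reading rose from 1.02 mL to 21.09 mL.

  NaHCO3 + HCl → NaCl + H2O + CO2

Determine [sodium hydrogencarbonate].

0.01905 mol/L

n(HCl) = 0.02007 L × 0.04643 mol/L = 9.319 × 10^-4 mol
n(NaHCO3) = 9.319 × 10^-4 mol (1:1 mole ratio)
[NaHCO3] = 9.319 × 10^-4 mol / 0.04892 L = 0.01905 mol/L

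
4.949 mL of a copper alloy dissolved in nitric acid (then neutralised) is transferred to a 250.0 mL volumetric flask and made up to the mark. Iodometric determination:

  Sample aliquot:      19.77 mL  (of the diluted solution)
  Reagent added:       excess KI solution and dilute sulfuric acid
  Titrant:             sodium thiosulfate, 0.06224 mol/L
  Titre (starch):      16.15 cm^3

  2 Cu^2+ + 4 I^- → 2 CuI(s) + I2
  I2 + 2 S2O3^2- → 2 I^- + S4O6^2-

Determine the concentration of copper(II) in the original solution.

2.568 mol/L

n(S2O3^2-) = 0.01615 × 0.06224 = 1.005 × 10^-3 mol
n(I2) = n(S2O3^2-)/2 = 5.026 × 10^-4 mol
From the 2:1 ratio, n(Cu2+) in the aliquot = 2/1 × 5.026 × 10^-4 = 1.005 × 10^-3 mol
[Cu2+]_dilute = 1.005 × 10^-3 / 0.01977 = 0.05084 mol/L
[Cu2+]_original = 0.05084 × 250.0/4.949 = 2.568 mol/L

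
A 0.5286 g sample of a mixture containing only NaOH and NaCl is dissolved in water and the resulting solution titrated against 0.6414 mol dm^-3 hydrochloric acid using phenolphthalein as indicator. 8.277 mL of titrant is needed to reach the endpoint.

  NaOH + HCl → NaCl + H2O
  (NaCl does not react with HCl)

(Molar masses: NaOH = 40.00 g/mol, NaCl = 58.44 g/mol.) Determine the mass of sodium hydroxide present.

0.2124 g

n(HCl) = 0.008277 × 0.6414 = 5.309 × 10^-3 mol
Let x = n(NaOH), y = n(NaCl).
Titrant: 1x = 5.309 × 10^-3;  mass: 40.00x + 58.44y = 0.5286
Solving, x = 5.309 × 10^-3 mol, y = 5.411 × 10^-3 mol
mass of NaOH = 5.309 × 10^-3 × 40.00 = 0.2124 g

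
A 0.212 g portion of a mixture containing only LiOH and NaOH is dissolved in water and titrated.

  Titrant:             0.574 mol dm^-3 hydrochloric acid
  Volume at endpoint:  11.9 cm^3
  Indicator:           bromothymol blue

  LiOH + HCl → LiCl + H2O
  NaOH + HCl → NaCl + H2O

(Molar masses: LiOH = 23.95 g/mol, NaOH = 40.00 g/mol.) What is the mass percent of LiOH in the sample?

43.1 %

n(HCl) = 0.0119 × 0.574 = 6.83 × 10^-3 mol
Let x = n(LiOH), y = n(NaOH).
Titrant: 1x + 1y = 6.83 × 10^-3;  mass: 23.95x + 40.00y = 0.212
Solving, x = 3.81 × 10^-3 mol, y = 3.02 × 10^-3 mol
mass of LiOH = 3.81 × 10^-3 × 23.95 = 0.0914 g
% LiOH = 0.0914 / 0.212 × 100 = 43.1 %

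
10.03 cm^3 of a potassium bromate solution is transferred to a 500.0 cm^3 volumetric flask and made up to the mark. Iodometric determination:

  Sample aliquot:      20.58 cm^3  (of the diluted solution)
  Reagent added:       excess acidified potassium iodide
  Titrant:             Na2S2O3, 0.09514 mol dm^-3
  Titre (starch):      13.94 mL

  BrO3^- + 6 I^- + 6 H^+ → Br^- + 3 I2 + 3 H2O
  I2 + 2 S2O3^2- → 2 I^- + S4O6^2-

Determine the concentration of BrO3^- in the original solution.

0.5354 mol/L

n(S2O3^2-) = 0.01394 × 0.09514 = 1.326 × 10^-3 mol
n(I2) = n(S2O3^2-)/2 = 6.631 × 10^-4 mol
From the 1:3 ratio, n(BrO3^-) in the aliquot = 1/3 × 6.631 × 10^-4 = 2.210 × 10^-4 mol
[BrO3^-]_dilute = 2.210 × 10^-4 / 0.02058 = 0.01074 mol/L
[BrO3^-]_original = 0.01074 × 500.0/10.03 = 0.5354 mol/L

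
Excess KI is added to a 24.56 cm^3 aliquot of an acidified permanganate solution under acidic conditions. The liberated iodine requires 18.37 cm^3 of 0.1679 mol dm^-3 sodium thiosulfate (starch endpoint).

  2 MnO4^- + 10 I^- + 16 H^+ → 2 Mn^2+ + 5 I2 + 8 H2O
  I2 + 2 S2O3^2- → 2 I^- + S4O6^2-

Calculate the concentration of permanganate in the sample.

0.02512 mol/L

n(S2O3^2-) = 0.01837 × 0.1679 = 3.084 × 10^-3 mol
n(I2) = n(S2O3^2-)/2 = 1.542 × 10^-3 mol
From the 2:5 ratio, n(MnO4^-) in the aliquot = 2/5 × 1.542 × 10^-3 = 6.169 × 10^-4 mol
[MnO4^-] = 6.169 × 10^-4 / 0.02456 = 0.02512 mol/L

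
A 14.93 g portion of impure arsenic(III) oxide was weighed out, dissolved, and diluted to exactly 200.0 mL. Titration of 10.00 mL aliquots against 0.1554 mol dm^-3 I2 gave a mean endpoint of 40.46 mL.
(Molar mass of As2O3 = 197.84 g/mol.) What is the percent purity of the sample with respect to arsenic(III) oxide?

As2O3 + 2 I2 + 2 H2O → As2O5 + 4 HI
n(I2) per titration = 0.04046 × 0.1554 = 6.287 × 10^-3 mol
From the 1:2 ratio, n(As2O3) in each aliquot = 1/2 × 6.287 × 10^-3 = 3.144 × 10^-3 mol
n(As2O3) in the whole flask = 3.144 × 10^-3 × 200.0/10.00 = 0.06287 mol
mass of As2O3 = 0.06287 × 197.84 = 12.44 g
% As2O3 = 12.44 / 14.93 × 100 = 83.32 %

83.32 %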